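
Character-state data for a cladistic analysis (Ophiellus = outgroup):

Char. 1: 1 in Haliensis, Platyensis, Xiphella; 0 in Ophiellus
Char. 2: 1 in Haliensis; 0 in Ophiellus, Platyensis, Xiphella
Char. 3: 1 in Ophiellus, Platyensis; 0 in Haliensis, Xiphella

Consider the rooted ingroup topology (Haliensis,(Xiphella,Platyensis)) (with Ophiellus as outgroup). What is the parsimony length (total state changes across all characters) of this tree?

Map each character onto (Haliensis,(Xiphella,Platyensis)) (rooted by Ophiellus) and count the minimum state changes it requires (Fitch parsimony):
Char. 1: 1; Char. 2: 1; Char. 3: 2.
Total tree length = 4.

4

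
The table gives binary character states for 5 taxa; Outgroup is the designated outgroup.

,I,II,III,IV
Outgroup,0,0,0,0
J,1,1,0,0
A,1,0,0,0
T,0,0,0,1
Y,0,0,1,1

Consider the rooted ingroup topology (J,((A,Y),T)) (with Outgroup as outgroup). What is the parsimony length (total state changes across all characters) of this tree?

Map each character onto (J,((A,Y),T)) (rooted by Outgroup) and count the minimum state changes it requires (Fitch parsimony):
I: 2; II: 1; III: 1; IV: 2.
Total tree length = 6.

6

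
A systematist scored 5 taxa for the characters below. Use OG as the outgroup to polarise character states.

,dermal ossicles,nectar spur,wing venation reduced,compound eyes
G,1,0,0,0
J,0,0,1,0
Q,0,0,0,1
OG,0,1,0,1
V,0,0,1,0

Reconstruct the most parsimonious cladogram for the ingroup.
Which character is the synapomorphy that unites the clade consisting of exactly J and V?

wing venation reduced

Character polarity is set by the outgroup: the derived state is whichever differs from the outgroup's state, so for nectar spur, compound eyes the derived state is '0', and for the remaining characters it is '1'.
dermal ossicles (derived state '1') is unique to G (autapomorphy; uninformative for grouping).
All ingroup taxa share the derived state '0' for nectar spur; it defines the ingroup but does not resolve relationships within it.
wing venation reduced: derived state '1' in J and V only — synapomorphy for {J, V}.
compound eyes (derived state '0') is shared by G, J, and V — a synapomorphy uniting that clade.
Most parsimonious ingroup topology: ((G,(J,V)),Q).
The clade {J, V} is supported by wing venation reduced: its derived state '1' occurs in exactly those taxa and in no other taxon (including the outgroup).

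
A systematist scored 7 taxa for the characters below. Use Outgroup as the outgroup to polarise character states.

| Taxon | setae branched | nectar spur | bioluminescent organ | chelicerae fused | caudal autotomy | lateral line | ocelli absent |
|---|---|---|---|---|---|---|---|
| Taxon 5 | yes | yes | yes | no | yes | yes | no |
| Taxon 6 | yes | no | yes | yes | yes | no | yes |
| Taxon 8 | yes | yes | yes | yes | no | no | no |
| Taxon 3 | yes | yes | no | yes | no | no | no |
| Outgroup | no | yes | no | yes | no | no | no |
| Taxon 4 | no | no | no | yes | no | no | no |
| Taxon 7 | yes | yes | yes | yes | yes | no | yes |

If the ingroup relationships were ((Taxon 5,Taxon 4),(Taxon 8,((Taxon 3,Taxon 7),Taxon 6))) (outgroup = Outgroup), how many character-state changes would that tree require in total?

Map each character onto ((Taxon 5,Taxon 4),(Taxon 8,((Taxon 3,Taxon 7),Taxon 6))) (rooted by Outgroup) and count the minimum state changes it requires (Fitch parsimony):
setae branched: 2; nectar spur: 2; bioluminescent organ: 3; chelicerae fused: 1; caudal autotomy: 3; lateral line: 1; ocelli absent: 2.
Total tree length = 14.

14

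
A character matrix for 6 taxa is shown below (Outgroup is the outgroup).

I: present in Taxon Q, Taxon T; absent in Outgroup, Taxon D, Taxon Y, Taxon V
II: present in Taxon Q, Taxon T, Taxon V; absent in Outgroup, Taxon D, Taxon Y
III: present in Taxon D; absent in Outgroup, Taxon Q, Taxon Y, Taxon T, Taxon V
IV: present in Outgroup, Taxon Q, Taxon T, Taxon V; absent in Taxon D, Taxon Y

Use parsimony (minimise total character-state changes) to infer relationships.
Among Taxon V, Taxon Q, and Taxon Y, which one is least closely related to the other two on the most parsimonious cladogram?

Taxon Y

Character polarity is set by the outgroup: the derived state is whichever differs from the outgroup's state, so for IV the derived state is 'absent', and for the remaining characters it is 'present'.
Only Taxon Q and Taxon T show the derived state 'present' for I, supporting them as a clade.
II: derived state 'present' in Taxon Q, Taxon T, and Taxon V only — synapomorphy for {Taxon Q, Taxon T, Taxon V}.
III (derived state 'present') is unique to Taxon D (autapomorphy; uninformative for grouping).
IV (derived state 'absent') is shared by Taxon D and Taxon Y — a synapomorphy uniting that clade.
Most parsimonious ingroup topology: (((Taxon Q,Taxon T),Taxon V),(Taxon D,Taxon Y)).
Taxon V and Taxon Q share a more recent common ancestor with each other than either does with Taxon Y, so Taxon Y is the least closely related of the three.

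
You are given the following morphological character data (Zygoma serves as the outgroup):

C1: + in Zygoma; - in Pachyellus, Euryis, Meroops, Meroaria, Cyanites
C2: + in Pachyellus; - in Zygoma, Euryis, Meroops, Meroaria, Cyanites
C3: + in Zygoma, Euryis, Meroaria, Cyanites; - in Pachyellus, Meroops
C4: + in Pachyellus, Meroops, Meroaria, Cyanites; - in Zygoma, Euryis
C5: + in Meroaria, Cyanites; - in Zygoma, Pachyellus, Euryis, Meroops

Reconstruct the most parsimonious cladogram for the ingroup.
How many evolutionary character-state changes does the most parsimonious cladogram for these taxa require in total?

5

Character polarity is set by the outgroup: the derived state is whichever differs from the outgroup's state, so for C1, C3 the derived state is '-', and for the remaining characters it is '+'.
All ingroup taxa share the derived state '-' for C1; it defines the ingroup but does not resolve relationships within it.
C2: derived state '+' in Pachyellus only — an autapomorphy, so it tells us nothing about relationships among taxa.
C3: derived state '-' in Meroops and Pachyellus only — synapomorphy for {Meroops, Pachyellus}.
C4: derived state '+' in Cyanites, Meroaria, Meroops, and Pachyellus only — synapomorphy for {Cyanites, Meroaria, Meroops, Pachyellus}.
Only Cyanites and Meroaria show the derived state '+' for C5, supporting them as a clade.
Most parsimonious ingroup topology: (((Pachyellus,Meroops),(Meroaria,Cyanites)),Euryis).
Changes per character on this tree: C1: 1; C2: 1; C3: 1; C4: 1; C5: 1.
Total = 5.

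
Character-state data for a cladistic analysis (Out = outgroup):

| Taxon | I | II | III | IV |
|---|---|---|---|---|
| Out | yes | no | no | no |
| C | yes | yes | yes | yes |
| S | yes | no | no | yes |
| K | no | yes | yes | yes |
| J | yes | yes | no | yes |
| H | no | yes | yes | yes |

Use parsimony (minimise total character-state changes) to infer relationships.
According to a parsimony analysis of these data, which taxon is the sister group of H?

K

Character polarity is set by the outgroup: the derived state is whichever differs from the outgroup's state, so for I the derived state is 'no', and for the remaining characters it is 'yes'.
I: derived state 'no' in H and K only — synapomorphy for {H, K}.
Only C, H, J, and K show the derived state 'yes' for II, supporting them as a clade.
III (derived state 'yes') is shared by C, H, and K — a synapomorphy uniting that clade.
All ingroup taxa share the derived state 'yes' for IV; it defines the ingroup but does not resolve relationships within it.
Most parsimonious ingroup topology: (((C,(K,H)),J),S).
H and K form a cherry on this tree, so they are sister taxa.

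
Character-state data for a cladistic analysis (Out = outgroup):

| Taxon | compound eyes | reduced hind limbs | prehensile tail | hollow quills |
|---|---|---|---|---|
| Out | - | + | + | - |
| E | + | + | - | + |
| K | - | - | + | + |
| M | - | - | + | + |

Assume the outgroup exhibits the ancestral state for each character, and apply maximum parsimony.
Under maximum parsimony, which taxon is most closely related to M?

K

Character polarity is set by the outgroup: the derived state is whichever differs from the outgroup's state, so for reduced hind limbs, prehensile tail the derived state is '-', and for the remaining characters it is '+'.
compound eyes: derived state '+' in E only — an autapomorphy, so it tells us nothing about relationships among taxa.
Only K and M show the derived state '-' for reduced hind limbs, supporting them as a clade.
prehensile tail: derived state '-' in E only — an autapomorphy, so it tells us nothing about relationships among taxa.
All ingroup taxa share the derived state '+' for hollow quills; it defines the ingroup but does not resolve relationships within it.
Most parsimonious ingroup topology: (E,(K,M)).
M and K form a cherry on this tree, so they are sister taxa.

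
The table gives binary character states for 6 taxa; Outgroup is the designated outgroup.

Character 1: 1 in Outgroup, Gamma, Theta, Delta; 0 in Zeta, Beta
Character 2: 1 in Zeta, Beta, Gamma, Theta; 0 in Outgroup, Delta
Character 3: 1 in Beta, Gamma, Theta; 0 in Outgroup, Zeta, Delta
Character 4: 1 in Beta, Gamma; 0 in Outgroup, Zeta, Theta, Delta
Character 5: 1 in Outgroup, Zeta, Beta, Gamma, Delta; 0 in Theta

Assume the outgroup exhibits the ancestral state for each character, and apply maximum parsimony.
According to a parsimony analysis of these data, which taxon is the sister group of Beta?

Character polarity is set by the outgroup: the derived state is whichever differs from the outgroup's state, so for Character 1, Character 5 the derived state is '0', and for the remaining characters it is '1'.
Character 1 groups Beta and Zeta, which is incompatible with the clades supported by the remaining characters; treating it as convergent (homoplasy) costs fewer steps than any alternative tree.
Character 2 (derived state '1') is shared by Beta, Gamma, Theta, and Zeta — a synapomorphy uniting that clade.
Only Beta, Gamma, and Theta show the derived state '1' for Character 3, supporting them as a clade.
Only Beta and Gamma show the derived state '1' for Character 4, supporting them as a clade.
Character 5: derived state '0' in Theta only — an autapomorphy, so it tells us nothing about relationships among taxa.
Most parsimonious ingroup topology: ((((Beta,Gamma),Theta),Zeta),Delta).
Beta and Gamma form a cherry on this tree, so they are sister taxa.

Gamma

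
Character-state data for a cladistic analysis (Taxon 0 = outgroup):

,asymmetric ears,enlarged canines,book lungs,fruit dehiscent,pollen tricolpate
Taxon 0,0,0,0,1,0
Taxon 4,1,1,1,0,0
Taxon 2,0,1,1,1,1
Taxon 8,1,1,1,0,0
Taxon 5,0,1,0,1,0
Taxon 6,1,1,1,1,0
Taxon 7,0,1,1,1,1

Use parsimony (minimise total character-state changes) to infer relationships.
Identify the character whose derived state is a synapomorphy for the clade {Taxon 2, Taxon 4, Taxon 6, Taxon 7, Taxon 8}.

book lungs

Character polarity is set by the outgroup: the derived state is whichever differs from the outgroup's state, so for fruit dehiscent the derived state is '0', and for the remaining characters it is '1'.
asymmetric ears: derived state '1' in Taxon 4, Taxon 6, and Taxon 8 only — synapomorphy for {Taxon 4, Taxon 6, Taxon 8}.
All ingroup taxa share the derived state '1' for enlarged canines; it defines the ingroup but does not resolve relationships within it.
book lungs: derived state '1' in Taxon 2, Taxon 4, Taxon 6, Taxon 7, and Taxon 8 only — synapomorphy for {Taxon 2, Taxon 4, Taxon 6, Taxon 7, Taxon 8}.
fruit dehiscent (derived state '0') is shared by Taxon 4 and Taxon 8 — a synapomorphy uniting that clade.
pollen tricolpate: derived state '1' in Taxon 2 and Taxon 7 only — synapomorphy for {Taxon 2, Taxon 7}.
Most parsimonious ingroup topology: ((((Taxon 4,Taxon 8),Taxon 6),(Taxon 2,Taxon 7)),Taxon 5).
The clade {Taxon 2, Taxon 4, Taxon 6, Taxon 7, Taxon 8} is supported by book lungs: its derived state '1' occurs in exactly those taxa and in no other taxon (including the outgroup).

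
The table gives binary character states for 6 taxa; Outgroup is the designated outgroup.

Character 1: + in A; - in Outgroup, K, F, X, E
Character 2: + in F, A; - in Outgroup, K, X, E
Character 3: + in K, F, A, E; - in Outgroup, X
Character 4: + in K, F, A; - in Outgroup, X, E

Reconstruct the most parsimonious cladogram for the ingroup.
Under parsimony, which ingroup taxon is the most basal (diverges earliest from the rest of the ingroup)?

The outgroup has state '-' for every character, so '+' is the derived state throughout.
Character 1: derived state '+' in A only — an autapomorphy, so it tells us nothing about relationships among taxa.
Only A and F show the derived state '+' for Character 2, supporting them as a clade.
Character 3: derived state '+' in A, E, F, and K only — synapomorphy for {A, E, F, K}.
Only A, F, and K show the derived state '+' for Character 4, supporting them as a clade.
Most parsimonious ingroup topology: (((K,(F,A)),E),X).
X is sister to the clade containing all other ingroup taxa, so it is the earliest-diverging (most basal) ingroup lineage.

X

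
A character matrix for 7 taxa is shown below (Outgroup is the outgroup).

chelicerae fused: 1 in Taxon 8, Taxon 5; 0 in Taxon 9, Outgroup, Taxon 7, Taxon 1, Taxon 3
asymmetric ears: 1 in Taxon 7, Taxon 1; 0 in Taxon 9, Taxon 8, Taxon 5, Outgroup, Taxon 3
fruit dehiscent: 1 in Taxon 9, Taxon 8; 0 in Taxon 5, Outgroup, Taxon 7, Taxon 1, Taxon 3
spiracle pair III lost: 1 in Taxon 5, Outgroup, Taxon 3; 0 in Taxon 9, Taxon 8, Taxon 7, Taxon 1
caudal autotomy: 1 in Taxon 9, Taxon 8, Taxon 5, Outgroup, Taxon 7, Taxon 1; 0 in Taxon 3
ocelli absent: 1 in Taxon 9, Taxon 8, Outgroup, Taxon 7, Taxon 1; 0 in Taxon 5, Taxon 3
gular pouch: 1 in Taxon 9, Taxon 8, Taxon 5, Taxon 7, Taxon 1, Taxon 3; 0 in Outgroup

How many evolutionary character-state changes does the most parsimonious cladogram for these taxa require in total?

Character polarity is set by the outgroup: the derived state is whichever differs from the outgroup's state, so for spiracle pair III lost, caudal autotomy, ocelli absent the derived state is '0', and for the remaining characters it is '1'.
chelicerae fused (state '1') occurs in Taxon 5 and Taxon 8 but conflicts with the nesting implied by the other characters — most parsimoniously interpreted as homoplasy.
Only Taxon 1 and Taxon 7 show the derived state '1' for asymmetric ears, supporting them as a clade.
Only Taxon 8 and Taxon 9 show the derived state '1' for fruit dehiscent, supporting them as a clade.
spiracle pair III lost (derived state '0') is shared by Taxon 1, Taxon 7, Taxon 8, and Taxon 9 — a synapomorphy uniting that clade.
caudal autotomy (derived state '0') is unique to Taxon 3 (autapomorphy; uninformative for grouping).
ocelli absent (derived state '0') is shared by Taxon 3 and Taxon 5 — a synapomorphy uniting that clade.
All ingroup taxa share the derived state '1' for gular pouch; it defines the ingroup but does not resolve relationships within it.
Most parsimonious ingroup topology: (((Taxon 9,Taxon 8),(Taxon 1,Taxon 7)),(Taxon 5,Taxon 3)).
Changes per character on this tree: chelicerae fused: 2; asymmetric ears: 1; fruit dehiscent: 1; spiracle pair III lost: 1; caudal autotomy: 1; ocelli absent: 1; gular pouch: 1.
Total = 8.

8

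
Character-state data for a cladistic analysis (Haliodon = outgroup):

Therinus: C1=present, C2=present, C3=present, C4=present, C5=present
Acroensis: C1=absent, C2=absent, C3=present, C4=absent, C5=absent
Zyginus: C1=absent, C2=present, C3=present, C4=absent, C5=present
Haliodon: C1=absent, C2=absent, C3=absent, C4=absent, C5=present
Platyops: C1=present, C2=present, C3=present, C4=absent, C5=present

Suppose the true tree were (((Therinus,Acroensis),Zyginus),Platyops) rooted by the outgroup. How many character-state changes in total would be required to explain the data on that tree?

7

Map each character onto (((Therinus,Acroensis),Zyginus),Platyops) (rooted by Haliodon) and count the minimum state changes it requires (Fitch parsimony):
C1: 2; C2: 2; C3: 1; C4: 1; C5: 1.
Total tree length = 7.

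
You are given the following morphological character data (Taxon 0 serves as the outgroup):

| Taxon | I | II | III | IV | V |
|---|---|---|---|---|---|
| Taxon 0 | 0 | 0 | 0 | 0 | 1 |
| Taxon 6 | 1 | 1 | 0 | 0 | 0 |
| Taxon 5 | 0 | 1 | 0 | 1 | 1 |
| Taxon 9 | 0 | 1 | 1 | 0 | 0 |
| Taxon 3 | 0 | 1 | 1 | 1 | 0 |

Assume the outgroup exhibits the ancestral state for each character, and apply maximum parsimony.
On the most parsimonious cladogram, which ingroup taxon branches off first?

Taxon 5

Character polarity is set by the outgroup: the derived state is whichever differs from the outgroup's state, so for V the derived state is '0', and for the remaining characters it is '1'.
I (derived state '1') is unique to Taxon 6 (autapomorphy; uninformative for grouping).
II (derived state '1') is shared by all ingroup taxa — unites the whole ingroup.
III: derived state '1' in Taxon 3 and Taxon 9 only — synapomorphy for {Taxon 3, Taxon 9}.
IV (state '1') occurs in Taxon 3 and Taxon 5 but conflicts with the nesting implied by the other characters — most parsimoniously interpreted as homoplasy.
V: derived state '0' in Taxon 3, Taxon 6, and Taxon 9 only — synapomorphy for {Taxon 3, Taxon 6, Taxon 9}.
Most parsimonious ingroup topology: ((Taxon 6,(Taxon 9,Taxon 3)),Taxon 5).
Taxon 5 is sister to the clade containing all other ingroup taxa, so it is the earliest-diverging (most basal) ingroup lineage.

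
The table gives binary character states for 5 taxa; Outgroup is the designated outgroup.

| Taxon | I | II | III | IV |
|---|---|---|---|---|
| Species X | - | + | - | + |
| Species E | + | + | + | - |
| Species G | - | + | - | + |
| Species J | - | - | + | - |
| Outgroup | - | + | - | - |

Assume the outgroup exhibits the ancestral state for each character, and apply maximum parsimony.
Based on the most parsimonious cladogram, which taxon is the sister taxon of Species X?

Species G

Character polarity is set by the outgroup: the derived state is whichever differs from the outgroup's state, so for II the derived state is '-', and for the remaining characters it is '+'.
I (derived state '+') is unique to Species E (autapomorphy; uninformative for grouping).
II (derived state '-') is unique to Species J (autapomorphy; uninformative for grouping).
III: derived state '+' in Species E and Species J only — synapomorphy for {Species E, Species J}.
IV (derived state '+') is shared by Species G and Species X — a synapomorphy uniting that clade.
Most parsimonious ingroup topology: ((Species G,Species X),(Species J,Species E)).
Species X and Species G form a cherry on this tree, so they are sister taxa.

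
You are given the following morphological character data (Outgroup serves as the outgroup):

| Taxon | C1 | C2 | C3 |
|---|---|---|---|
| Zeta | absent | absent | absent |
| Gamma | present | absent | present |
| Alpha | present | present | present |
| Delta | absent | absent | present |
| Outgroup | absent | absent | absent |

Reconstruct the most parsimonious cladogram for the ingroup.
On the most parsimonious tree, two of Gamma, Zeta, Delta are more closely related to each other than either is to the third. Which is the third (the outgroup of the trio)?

Zeta

The outgroup has state 'absent' for every character, so 'present' is the derived state throughout.
C1 (derived state 'present') is shared by Alpha and Gamma — a synapomorphy uniting that clade.
C2: derived state 'present' in Alpha only — an autapomorphy, so it tells us nothing about relationships among taxa.
C3 (derived state 'present') is shared by Alpha, Delta, and Gamma — a synapomorphy uniting that clade.
Most parsimonious ingroup topology: (Zeta,(Delta,(Gamma,Alpha))).
Gamma and Delta share a more recent common ancestor with each other than either does with Zeta, so Zeta is the least closely related of the three.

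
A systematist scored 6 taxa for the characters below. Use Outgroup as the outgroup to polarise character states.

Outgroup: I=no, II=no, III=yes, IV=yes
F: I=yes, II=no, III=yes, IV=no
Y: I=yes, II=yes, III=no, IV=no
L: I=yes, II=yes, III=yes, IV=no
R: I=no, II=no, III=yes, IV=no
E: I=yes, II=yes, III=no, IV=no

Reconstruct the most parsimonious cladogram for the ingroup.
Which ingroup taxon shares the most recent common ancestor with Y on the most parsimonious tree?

Character polarity is set by the outgroup: the derived state is whichever differs from the outgroup's state, so for III, IV the derived state is 'no', and for the remaining characters it is 'yes'.
Only E, F, L, and Y show the derived state 'yes' for I, supporting them as a clade.
II: derived state 'yes' in E, L, and Y only — synapomorphy for {E, L, Y}.
Only E and Y show the derived state 'no' for III, supporting them as a clade.
All ingroup taxa share the derived state 'no' for IV; it defines the ingroup but does not resolve relationships within it.
Most parsimonious ingroup topology: ((F,((Y,E),L)),R).
Y and E form a cherry on this tree, so they are sister taxa.

E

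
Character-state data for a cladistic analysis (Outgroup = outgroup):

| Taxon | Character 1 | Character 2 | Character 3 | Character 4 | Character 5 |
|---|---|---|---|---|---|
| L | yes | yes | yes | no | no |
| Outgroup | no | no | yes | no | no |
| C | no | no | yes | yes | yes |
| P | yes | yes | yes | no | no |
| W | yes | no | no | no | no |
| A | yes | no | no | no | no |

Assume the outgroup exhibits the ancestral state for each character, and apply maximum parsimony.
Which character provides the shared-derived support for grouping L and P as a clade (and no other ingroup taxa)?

Character 2

Character polarity is set by the outgroup: the derived state is whichever differs from the outgroup's state, so for Character 3 the derived state is 'no', and for the remaining characters it is 'yes'.
Character 1 (derived state 'yes') is shared by A, L, P, and W — a synapomorphy uniting that clade.
Character 2 (derived state 'yes') is shared by L and P — a synapomorphy uniting that clade.
Only A and W show the derived state 'no' for Character 3, supporting them as a clade.
Character 4: derived state 'yes' in C only — an autapomorphy, so it tells us nothing about relationships among taxa.
Character 5 (derived state 'yes') is unique to C (autapomorphy; uninformative for grouping).
Most parsimonious ingroup topology: (C,((P,L),(W,A))).
The clade {L, P} is supported by Character 2: its derived state 'yes' occurs in exactly those taxa and in no other taxon (including the outgroup).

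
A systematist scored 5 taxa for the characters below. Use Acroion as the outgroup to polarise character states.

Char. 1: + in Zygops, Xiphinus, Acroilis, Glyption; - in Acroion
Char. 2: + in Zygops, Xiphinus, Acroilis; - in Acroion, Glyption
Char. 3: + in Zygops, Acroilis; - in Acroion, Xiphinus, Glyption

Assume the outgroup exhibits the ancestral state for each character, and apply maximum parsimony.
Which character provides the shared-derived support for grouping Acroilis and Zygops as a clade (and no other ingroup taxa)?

Char. 3

The outgroup has state '-' for every character, so '+' is the derived state throughout.
All ingroup taxa share the derived state '+' for Char. 1; it defines the ingroup but does not resolve relationships within it.
Char. 2: derived state '+' in Acroilis, Xiphinus, and Zygops only — synapomorphy for {Acroilis, Xiphinus, Zygops}.
Only Acroilis and Zygops show the derived state '+' for Char. 3, supporting them as a clade.
Most parsimonious ingroup topology: (((Zygops,Acroilis),Xiphinus),Glyption).
The clade {Acroilis, Zygops} is supported by Char. 3: its derived state '+' occurs in exactly those taxa and in no other taxon (including the outgroup).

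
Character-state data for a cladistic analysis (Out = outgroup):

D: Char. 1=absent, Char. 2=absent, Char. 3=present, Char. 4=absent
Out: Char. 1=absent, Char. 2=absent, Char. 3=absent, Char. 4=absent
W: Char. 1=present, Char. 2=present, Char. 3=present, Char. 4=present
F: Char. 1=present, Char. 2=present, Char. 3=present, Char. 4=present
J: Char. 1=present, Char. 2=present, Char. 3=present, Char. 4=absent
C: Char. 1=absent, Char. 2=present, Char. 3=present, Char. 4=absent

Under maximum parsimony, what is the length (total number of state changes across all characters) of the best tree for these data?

The outgroup has state 'absent' for every character, so 'present' is the derived state throughout.
Char. 1: derived state 'present' in F, J, and W only — synapomorphy for {F, J, W}.
Char. 2 (derived state 'present') is shared by C, F, J, and W — a synapomorphy uniting that clade.
All ingroup taxa share the derived state 'present' for Char. 3; it defines the ingroup but does not resolve relationships within it.
Char. 4 (derived state 'present') is shared by F and W — a synapomorphy uniting that clade.
Most parsimonious ingroup topology: (((J,(W,F)),C),D).
Changes per character on this tree: Char. 1: 1; Char. 2: 1; Char. 3: 1; Char. 4: 1.
Total = 4.

4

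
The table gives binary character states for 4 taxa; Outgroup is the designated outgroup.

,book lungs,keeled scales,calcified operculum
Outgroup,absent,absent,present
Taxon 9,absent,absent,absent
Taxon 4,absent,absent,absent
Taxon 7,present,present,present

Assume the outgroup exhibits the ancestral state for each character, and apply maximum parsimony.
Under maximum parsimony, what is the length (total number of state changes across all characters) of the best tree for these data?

3

Character polarity is set by the outgroup: the derived state is whichever differs from the outgroup's state, so for calcified operculum the derived state is 'absent', and for the remaining characters it is 'present'.
book lungs (derived state 'present') is unique to Taxon 7 (autapomorphy; uninformative for grouping).
keeled scales: derived state 'present' in Taxon 7 only — an autapomorphy, so it tells us nothing about relationships among taxa.
calcified operculum: derived state 'absent' in Taxon 4 and Taxon 9 only — synapomorphy for {Taxon 4, Taxon 9}.
Most parsimonious ingroup topology: ((Taxon 9,Taxon 4),Taxon 7).
Changes per character on this tree: book lungs: 1; keeled scales: 1; calcified operculum: 1.
Total = 3.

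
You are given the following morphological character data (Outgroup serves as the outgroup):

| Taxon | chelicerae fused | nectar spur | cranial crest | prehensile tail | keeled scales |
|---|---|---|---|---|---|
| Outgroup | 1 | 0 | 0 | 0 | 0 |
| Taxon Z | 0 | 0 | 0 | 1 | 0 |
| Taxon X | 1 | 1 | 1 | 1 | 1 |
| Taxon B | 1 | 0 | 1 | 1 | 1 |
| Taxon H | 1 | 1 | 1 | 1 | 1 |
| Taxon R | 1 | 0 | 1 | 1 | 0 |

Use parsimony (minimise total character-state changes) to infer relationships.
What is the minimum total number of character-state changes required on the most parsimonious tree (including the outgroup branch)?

5

Character polarity is set by the outgroup: the derived state is whichever differs from the outgroup's state, so for chelicerae fused the derived state is '0', and for the remaining characters it is '1'.
chelicerae fused: derived state '0' in Taxon Z only — an autapomorphy, so it tells us nothing about relationships among taxa.
nectar spur: derived state '1' in Taxon H and Taxon X only — synapomorphy for {Taxon H, Taxon X}.
Only Taxon B, Taxon H, Taxon R, and Taxon X show the derived state '1' for cranial crest, supporting them as a clade.
All ingroup taxa share the derived state '1' for prehensile tail; it defines the ingroup but does not resolve relationships within it.
Only Taxon B, Taxon H, and Taxon X show the derived state '1' for keeled scales, supporting them as a clade.
Most parsimonious ingroup topology: (Taxon Z,(((Taxon X,Taxon H),Taxon B),Taxon R)).
Changes per character on this tree: chelicerae fused: 1; nectar spur: 1; cranial crest: 1; prehensile tail: 1; keeled scales: 1.
Total = 5.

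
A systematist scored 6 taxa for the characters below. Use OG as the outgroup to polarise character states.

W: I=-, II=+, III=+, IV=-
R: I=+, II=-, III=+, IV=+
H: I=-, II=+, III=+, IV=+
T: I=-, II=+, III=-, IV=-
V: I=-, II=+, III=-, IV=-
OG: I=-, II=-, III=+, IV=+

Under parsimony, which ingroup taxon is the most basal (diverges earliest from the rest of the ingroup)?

R

Character polarity is set by the outgroup: the derived state is whichever differs from the outgroup's state, so for III, IV the derived state is '-', and for the remaining characters it is '+'.
I: derived state '+' in R only — an autapomorphy, so it tells us nothing about relationships among taxa.
II: derived state '+' in H, T, V, and W only — synapomorphy for {H, T, V, W}.
Only T and V show the derived state '-' for III, supporting them as a clade.
IV: derived state '-' in T, V, and W only — synapomorphy for {T, V, W}.
Most parsimonious ingroup topology: (R,(H,((T,V),W))).
R is sister to the clade containing all other ingroup taxa, so it is the earliest-diverging (most basal) ingroup lineage.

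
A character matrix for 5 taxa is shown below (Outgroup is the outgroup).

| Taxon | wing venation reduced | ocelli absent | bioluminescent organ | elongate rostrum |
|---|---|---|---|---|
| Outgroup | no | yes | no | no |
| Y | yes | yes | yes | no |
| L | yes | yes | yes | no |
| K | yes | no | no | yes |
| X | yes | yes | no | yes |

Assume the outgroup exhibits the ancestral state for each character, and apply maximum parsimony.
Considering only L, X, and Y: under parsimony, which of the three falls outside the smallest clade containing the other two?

Character polarity is set by the outgroup: the derived state is whichever differs from the outgroup's state, so for ocelli absent the derived state is 'no', and for the remaining characters it is 'yes'.
wing venation reduced (derived state 'yes') is shared by all ingroup taxa — unites the whole ingroup.
ocelli absent: derived state 'no' in K only — an autapomorphy, so it tells us nothing about relationships among taxa.
bioluminescent organ (derived state 'yes') is shared by L and Y — a synapomorphy uniting that clade.
elongate rostrum (derived state 'yes') is shared by K and X — a synapomorphy uniting that clade.
Most parsimonious ingroup topology: ((Y,L),(K,X)).
Y and L share a more recent common ancestor with each other than either does with X, so X is the least closely related of the three.

X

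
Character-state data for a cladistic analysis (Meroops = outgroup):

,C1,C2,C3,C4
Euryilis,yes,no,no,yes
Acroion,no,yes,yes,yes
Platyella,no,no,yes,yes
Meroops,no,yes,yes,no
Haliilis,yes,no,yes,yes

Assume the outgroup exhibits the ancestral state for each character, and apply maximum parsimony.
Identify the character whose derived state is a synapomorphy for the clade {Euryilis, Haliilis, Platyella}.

Character polarity is set by the outgroup: the derived state is whichever differs from the outgroup's state, so for C2, C3 the derived state is 'no', and for the remaining characters it is 'yes'.
Only Euryilis and Haliilis show the derived state 'yes' for C1, supporting them as a clade.
Only Euryilis, Haliilis, and Platyella show the derived state 'no' for C2, supporting them as a clade.
C3: derived state 'no' in Euryilis only — an autapomorphy, so it tells us nothing about relationships among taxa.
All ingroup taxa share the derived state 'yes' for C4; it defines the ingroup but does not resolve relationships within it.
Most parsimonious ingroup topology: (((Euryilis,Haliilis),Platyella),Acroion).
The clade {Euryilis, Haliilis, Platyella} is supported by C2: its derived state 'no' occurs in exactly those taxa and in no other taxon (including the outgroup).

C2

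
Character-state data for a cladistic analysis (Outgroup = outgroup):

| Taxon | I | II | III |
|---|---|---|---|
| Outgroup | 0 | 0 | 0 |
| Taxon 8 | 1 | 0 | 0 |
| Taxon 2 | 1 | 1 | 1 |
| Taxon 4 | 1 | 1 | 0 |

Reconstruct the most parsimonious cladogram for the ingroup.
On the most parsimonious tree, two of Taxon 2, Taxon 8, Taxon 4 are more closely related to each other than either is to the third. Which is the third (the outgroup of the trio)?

The outgroup has state '0' for every character, so '1' is the derived state throughout.
All ingroup taxa share the derived state '1' for I; it defines the ingroup but does not resolve relationships within it.
Only Taxon 2 and Taxon 4 show the derived state '1' for II, supporting them as a clade.
III (derived state '1') is unique to Taxon 2 (autapomorphy; uninformative for grouping).
Most parsimonious ingroup topology: (Taxon 8,(Taxon 2,Taxon 4)).
Taxon 4 and Taxon 2 share a more recent common ancestor with each other than either does with Taxon 8, so Taxon 8 is the least closely related of the three.

Taxon 8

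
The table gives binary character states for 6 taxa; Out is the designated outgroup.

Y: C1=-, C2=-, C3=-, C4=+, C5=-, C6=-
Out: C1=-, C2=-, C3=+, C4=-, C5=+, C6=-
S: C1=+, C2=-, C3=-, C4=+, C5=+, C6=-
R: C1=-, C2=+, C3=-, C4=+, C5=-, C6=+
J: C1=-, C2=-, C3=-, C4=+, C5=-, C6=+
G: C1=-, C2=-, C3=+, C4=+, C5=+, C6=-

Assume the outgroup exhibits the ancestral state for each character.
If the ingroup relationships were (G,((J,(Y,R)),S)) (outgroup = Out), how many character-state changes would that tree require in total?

7

Map each character onto (G,((J,(Y,R)),S)) (rooted by Out) and count the minimum state changes it requires (Fitch parsimony):
C1: 1; C2: 1; C3: 1; C4: 1; C5: 1; C6: 2.
Total tree length = 7.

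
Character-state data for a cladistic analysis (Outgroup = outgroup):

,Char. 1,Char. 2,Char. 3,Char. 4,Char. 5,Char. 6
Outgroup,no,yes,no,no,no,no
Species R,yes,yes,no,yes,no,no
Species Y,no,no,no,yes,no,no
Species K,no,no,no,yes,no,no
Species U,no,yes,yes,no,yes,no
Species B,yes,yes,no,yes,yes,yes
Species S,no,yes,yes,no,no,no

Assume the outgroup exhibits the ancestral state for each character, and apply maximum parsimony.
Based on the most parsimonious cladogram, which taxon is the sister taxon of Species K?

Species Y

Character polarity is set by the outgroup: the derived state is whichever differs from the outgroup's state, so for Char. 2 the derived state is 'no', and for the remaining characters it is 'yes'.
Char. 1 (derived state 'yes') is shared by Species B and Species R — a synapomorphy uniting that clade.
Only Species K and Species Y show the derived state 'no' for Char. 2, supporting them as a clade.
Char. 3 (derived state 'yes') is shared by Species S and Species U — a synapomorphy uniting that clade.
Only Species B, Species K, Species R, and Species Y show the derived state 'yes' for Char. 4, supporting them as a clade.
Char. 5 (state 'yes') occurs in Species B and Species U but conflicts with the nesting implied by the other characters — most parsimoniously interpreted as homoplasy.
Char. 6: derived state 'yes' in Species B only — an autapomorphy, so it tells us nothing about relationships among taxa.
Most parsimonious ingroup topology: (((Species R,Species B),(Species Y,Species K)),(Species U,Species S)).
Species K and Species Y form a cherry on this tree, so they are sister taxa.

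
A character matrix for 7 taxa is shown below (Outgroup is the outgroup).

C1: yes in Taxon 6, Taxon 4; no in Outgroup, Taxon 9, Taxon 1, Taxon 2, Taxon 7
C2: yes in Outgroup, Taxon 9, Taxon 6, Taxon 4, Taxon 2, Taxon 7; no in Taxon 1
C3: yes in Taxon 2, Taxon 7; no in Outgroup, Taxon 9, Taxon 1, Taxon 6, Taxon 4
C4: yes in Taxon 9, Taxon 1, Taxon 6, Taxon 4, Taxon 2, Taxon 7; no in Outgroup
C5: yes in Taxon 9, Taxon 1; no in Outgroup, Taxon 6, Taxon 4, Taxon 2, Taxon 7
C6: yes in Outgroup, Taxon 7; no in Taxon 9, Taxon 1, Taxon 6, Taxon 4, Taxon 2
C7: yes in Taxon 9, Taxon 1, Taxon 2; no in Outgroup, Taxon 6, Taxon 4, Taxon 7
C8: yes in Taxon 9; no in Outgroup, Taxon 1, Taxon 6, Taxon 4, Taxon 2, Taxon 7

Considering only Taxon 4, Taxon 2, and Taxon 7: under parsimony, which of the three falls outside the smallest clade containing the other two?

Character polarity is set by the outgroup: the derived state is whichever differs from the outgroup's state, so for C2, C6 the derived state is 'no', and for the remaining characters it is 'yes'.
Only Taxon 4 and Taxon 6 show the derived state 'yes' for C1, supporting them as a clade.
C2: derived state 'no' in Taxon 1 only — an autapomorphy, so it tells us nothing about relationships among taxa.
C3 (state 'yes') occurs in Taxon 2 and Taxon 7 but conflicts with the nesting implied by the other characters — most parsimoniously interpreted as homoplasy.
C4 (derived state 'yes') is shared by all ingroup taxa — unites the whole ingroup.
Only Taxon 1 and Taxon 9 show the derived state 'yes' for C5, supporting them as a clade.
C6: derived state 'no' in Taxon 1, Taxon 2, Taxon 4, Taxon 6, and Taxon 9 only — synapomorphy for {Taxon 1, Taxon 2, Taxon 4, Taxon 6, Taxon 9}.
C7: derived state 'yes' in Taxon 1, Taxon 2, and Taxon 9 only — synapomorphy for {Taxon 1, Taxon 2, Taxon 9}.
C8: derived state 'yes' in Taxon 9 only — an autapomorphy, so it tells us nothing about relationships among taxa.
Most parsimonious ingroup topology: ((((Taxon 9,Taxon 1),Taxon 2),(Taxon 6,Taxon 4)),Taxon 7).
Taxon 2 and Taxon 4 share a more recent common ancestor with each other than either does with Taxon 7, so Taxon 7 is the least closely related of the three.

Taxon 7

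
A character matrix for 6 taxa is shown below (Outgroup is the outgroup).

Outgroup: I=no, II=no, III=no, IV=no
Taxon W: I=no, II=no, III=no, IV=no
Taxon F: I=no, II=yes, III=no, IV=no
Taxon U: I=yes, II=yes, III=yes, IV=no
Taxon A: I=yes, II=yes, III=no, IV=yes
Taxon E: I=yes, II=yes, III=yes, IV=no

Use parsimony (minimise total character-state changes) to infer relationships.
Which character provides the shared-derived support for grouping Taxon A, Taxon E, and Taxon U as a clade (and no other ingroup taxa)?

I

The outgroup has state 'no' for every character, so 'yes' is the derived state throughout.
I: derived state 'yes' in Taxon A, Taxon E, and Taxon U only — synapomorphy for {Taxon A, Taxon E, Taxon U}.
II (derived state 'yes') is shared by Taxon A, Taxon E, Taxon F, and Taxon U — a synapomorphy uniting that clade.
III (derived state 'yes') is shared by Taxon E and Taxon U — a synapomorphy uniting that clade.
IV: derived state 'yes' in Taxon A only — an autapomorphy, so it tells us nothing about relationships among taxa.
Most parsimonious ingroup topology: (((Taxon A,(Taxon U,Taxon E)),Taxon F),Taxon W).
The clade {Taxon A, Taxon E, Taxon U} is supported by I: its derived state 'yes' occurs in exactly those taxa and in no other taxon (including the outgroup).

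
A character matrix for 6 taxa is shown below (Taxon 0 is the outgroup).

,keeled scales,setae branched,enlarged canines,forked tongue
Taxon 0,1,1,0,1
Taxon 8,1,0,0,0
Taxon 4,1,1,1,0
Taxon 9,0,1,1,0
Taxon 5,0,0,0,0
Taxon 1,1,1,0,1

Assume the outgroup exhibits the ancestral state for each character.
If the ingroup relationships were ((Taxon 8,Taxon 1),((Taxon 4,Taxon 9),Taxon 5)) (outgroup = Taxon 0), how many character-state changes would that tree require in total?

Map each character onto ((Taxon 8,Taxon 1),((Taxon 4,Taxon 9),Taxon 5)) (rooted by Taxon 0) and count the minimum state changes it requires (Fitch parsimony):
keeled scales: 2; setae branched: 2; enlarged canines: 1; forked tongue: 2.
Total tree length = 7.

7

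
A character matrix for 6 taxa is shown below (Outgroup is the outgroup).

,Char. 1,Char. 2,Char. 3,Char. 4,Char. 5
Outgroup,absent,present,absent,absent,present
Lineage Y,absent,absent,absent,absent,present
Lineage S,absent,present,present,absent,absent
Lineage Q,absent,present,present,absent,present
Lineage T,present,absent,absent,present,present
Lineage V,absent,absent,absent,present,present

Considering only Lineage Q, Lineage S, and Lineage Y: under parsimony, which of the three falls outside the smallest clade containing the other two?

Character polarity is set by the outgroup: the derived state is whichever differs from the outgroup's state, so for Char. 2, Char. 5 the derived state is 'absent', and for the remaining characters it is 'present'.
Char. 1 (derived state 'present') is unique to Lineage T (autapomorphy; uninformative for grouping).
Only Lineage T, Lineage V, and Lineage Y show the derived state 'absent' for Char. 2, supporting them as a clade.
Char. 3: derived state 'present' in Lineage Q and Lineage S only — synapomorphy for {Lineage Q, Lineage S}.
Only Lineage T and Lineage V show the derived state 'present' for Char. 4, supporting them as a clade.
Char. 5: derived state 'absent' in Lineage S only — an autapomorphy, so it tells us nothing about relationships among taxa.
Most parsimonious ingroup topology: ((Lineage Y,(Lineage T,Lineage V)),(Lineage S,Lineage Q)).
Lineage Q and Lineage S share a more recent common ancestor with each other than either does with Lineage Y, so Lineage Y is the least closely related of the three.

Lineage Y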